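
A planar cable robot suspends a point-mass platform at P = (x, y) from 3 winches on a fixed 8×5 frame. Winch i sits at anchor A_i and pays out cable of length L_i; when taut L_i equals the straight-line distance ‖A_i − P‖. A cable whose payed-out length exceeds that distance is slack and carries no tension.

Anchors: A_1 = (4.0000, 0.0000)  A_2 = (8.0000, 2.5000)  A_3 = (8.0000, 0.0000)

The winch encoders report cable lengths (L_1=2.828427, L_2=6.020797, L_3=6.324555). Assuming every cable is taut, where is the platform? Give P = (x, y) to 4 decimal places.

(2.0000, 2.0000)

each cable: (A_i−P)·(A_i−P) = L_i²; let c_i = ‖A_i‖²−L_i²
c_1 = 16.0000+0.0000−8.0000 = 8.0000
row 1: -8.0000x − 5.0000y = -26.0000  (c_2=34.0000)
row 2: -8.0000x + 0.0000y = -16.0000  (c_3=24.0000)
Cramer on rows 1–2 → x = 2.0000, y = 2.0000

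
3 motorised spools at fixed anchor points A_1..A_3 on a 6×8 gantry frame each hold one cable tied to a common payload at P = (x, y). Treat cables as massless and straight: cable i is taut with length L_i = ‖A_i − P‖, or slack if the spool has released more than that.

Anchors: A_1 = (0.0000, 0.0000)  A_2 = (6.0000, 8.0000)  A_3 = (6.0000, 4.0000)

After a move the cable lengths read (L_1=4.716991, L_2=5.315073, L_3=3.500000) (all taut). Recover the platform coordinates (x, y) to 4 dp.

(2.5000, 4.0000)

circle eqns → linear via eq_j − eq_1; set q_j = A_j·A_j − L_j²
q_1 = 0.0000+0.0000−22.2500 = -22.2500
-12.0000·x − 16.0000·y = q_1−q_2 = -94.0000
-12.0000·x − 8.0000·y = q_1−q_3 = -62.0000
solve first two rows → x=2.5000, y=4.0000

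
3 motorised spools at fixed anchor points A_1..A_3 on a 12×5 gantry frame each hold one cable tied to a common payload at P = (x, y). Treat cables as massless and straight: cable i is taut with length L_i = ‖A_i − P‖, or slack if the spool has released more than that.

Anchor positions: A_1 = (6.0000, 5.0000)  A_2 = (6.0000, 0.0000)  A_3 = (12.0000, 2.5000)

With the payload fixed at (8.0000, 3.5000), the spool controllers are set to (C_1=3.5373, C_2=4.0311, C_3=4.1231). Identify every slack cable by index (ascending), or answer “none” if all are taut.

i=1: geometric 2.5000 vs commanded 3.5373 ⇒ slack
i=2: geometric 4.0311 vs commanded 4.0311 ⇒ taut
i=3: geometric 4.1231 vs commanded 4.1231 ⇒ taut

1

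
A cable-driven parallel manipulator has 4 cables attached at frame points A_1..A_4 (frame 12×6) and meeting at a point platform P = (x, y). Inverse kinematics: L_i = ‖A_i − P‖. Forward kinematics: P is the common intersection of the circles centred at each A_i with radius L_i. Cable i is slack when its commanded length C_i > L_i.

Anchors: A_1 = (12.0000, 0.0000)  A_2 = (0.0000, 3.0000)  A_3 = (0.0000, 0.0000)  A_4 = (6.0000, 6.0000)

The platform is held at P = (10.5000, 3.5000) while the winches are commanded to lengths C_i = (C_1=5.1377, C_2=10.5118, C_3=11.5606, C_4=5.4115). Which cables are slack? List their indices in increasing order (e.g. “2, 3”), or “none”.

1, 3, 4

cable 1: L_1 = ‖A_1−P‖ = 3.8079;  C_1 = 5.1377 → slack
cable 2: L_2 = ‖A_2−P‖ = 10.5119;  C_2 = 10.5118 → taut
cable 3: L_3 = ‖A_3−P‖ = 11.0680;  C_3 = 11.5606 → slack
cable 4: L_4 = ‖A_4−P‖ = 5.1478;  C_4 = 5.4115 → slack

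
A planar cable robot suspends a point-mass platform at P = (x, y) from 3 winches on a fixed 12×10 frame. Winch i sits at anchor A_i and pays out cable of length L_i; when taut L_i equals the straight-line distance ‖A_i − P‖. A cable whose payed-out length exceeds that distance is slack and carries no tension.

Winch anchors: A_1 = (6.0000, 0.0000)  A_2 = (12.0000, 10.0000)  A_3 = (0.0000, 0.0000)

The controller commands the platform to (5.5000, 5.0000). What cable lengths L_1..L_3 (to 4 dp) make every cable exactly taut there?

(5.0249, 8.2006, 7.4330)

L_1: Δ = A_1−P = (0.5000, -5.0000) → ‖Δ‖ = √25.2500 = 5.0249
L_2: Δ = A_2−P = (6.5000, 5.0000) → ‖Δ‖ = √67.2500 = 8.2006
L_3: Δ = A_3−P = (-5.5000, -5.0000) → ‖Δ‖ = √55.2500 = 7.4330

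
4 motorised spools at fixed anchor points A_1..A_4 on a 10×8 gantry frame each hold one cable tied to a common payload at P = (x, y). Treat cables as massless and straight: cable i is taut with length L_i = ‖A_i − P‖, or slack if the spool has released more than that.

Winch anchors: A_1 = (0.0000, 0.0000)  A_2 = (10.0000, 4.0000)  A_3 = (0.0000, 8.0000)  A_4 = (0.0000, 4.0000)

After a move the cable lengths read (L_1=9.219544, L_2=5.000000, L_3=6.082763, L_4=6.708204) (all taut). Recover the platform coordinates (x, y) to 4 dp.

expand ‖A_i−P‖²=L_i² and subtract eq 1 (k_i ≔ ‖A_i‖²−L_i²)
k_1 = 0.0000+0.0000−85.0000 = -85.0000
eq1−eq2 → [-20.0000  -8.0000]·P = -176.0000
eq1−eq3 → [0.0000  -16.0000]·P = -112.0000
eq1−eq4 → [0.0000  -8.0000]·P = -56.0000
2×2 solve → P = (6.0000, 7.0000)
check cable 4: ‖A_4−P‖² = 45.0000 ≈ L_4² = 45.0000 ✓

(6.0000, 7.0000)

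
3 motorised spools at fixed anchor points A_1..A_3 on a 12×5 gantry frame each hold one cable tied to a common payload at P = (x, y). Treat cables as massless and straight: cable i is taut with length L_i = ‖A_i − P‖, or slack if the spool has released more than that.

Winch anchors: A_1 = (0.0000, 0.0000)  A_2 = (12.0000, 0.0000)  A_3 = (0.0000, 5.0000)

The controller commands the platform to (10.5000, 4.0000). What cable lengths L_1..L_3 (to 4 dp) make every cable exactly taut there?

cable 1: Δx=-10.5000, Δy=-4.0000; L_1 = √(Δx²+Δy²) = 11.2361
cable 2: Δx=1.5000, Δy=-4.0000; L_2 = √(Δx²+Δy²) = 4.2720
cable 3: Δx=-10.5000, Δy=1.0000; L_3 = √(Δx²+Δy²) = 10.5475

(11.2361, 4.2720, 10.5475)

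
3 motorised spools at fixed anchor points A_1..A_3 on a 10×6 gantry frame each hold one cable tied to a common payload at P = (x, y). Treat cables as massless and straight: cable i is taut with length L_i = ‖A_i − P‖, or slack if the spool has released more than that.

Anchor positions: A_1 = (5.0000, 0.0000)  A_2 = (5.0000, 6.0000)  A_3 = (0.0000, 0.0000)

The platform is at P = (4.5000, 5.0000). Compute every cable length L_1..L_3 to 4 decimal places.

L_1 = √((5.0000−4.5000)² + (0.0000−5.0000)²) = 5.0249
L_2 = √((5.0000−4.5000)² + (6.0000−5.0000)²) = 1.1180
L_3 = √((0.0000−4.5000)² + (0.0000−5.0000)²) = 6.7268

(5.0249, 1.1180, 6.7268)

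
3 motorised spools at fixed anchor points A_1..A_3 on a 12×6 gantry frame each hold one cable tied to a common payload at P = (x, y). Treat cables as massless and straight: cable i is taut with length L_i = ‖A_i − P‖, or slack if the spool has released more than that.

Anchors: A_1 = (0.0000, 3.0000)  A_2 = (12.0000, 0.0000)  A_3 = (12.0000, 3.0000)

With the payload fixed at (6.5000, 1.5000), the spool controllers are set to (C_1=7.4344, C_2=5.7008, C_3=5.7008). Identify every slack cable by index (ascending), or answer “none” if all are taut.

cable 1: L_1 = ‖A_1−P‖ = 6.6708;  C_1 = 7.4344 → slack
cable 2: L_2 = ‖A_2−P‖ = 5.7009;  C_2 = 5.7008 → taut
cable 3: L_3 = ‖A_3−P‖ = 5.7009;  C_3 = 5.7008 → taut

1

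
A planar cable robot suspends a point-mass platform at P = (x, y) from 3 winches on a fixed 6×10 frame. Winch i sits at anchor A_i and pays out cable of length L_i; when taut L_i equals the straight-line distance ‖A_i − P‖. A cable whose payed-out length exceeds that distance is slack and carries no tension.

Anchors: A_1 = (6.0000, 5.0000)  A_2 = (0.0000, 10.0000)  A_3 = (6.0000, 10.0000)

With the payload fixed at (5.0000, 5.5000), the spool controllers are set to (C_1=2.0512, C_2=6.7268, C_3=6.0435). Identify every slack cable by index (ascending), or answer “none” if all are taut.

1, 3

cable 1: √((1.0000)²+(-0.5000)²)=1.1180, C_1=2.0512: slack
cable 2: √((-5.0000)²+(4.5000)²)=6.7268, C_2=6.7268: taut
cable 3: √((1.0000)²+(4.5000)²)=4.6098, C_3=6.0435: slack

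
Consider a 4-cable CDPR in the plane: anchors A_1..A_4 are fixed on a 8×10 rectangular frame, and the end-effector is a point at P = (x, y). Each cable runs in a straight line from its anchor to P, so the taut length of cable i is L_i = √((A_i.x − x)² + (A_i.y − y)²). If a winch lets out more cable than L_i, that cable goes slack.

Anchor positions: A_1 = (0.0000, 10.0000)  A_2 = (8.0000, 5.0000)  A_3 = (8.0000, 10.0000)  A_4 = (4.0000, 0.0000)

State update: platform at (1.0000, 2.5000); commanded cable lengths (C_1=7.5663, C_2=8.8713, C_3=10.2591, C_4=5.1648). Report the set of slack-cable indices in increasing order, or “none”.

2, 4

cable 1: L_1 = ‖A_1−P‖ = 7.5664;  C_1 = 7.5663 → taut
cable 2: L_2 = ‖A_2−P‖ = 7.4330;  C_2 = 8.8713 → slack
cable 3: L_3 = ‖A_3−P‖ = 10.2591;  C_3 = 10.2591 → taut
cable 4: L_4 = ‖A_4−P‖ = 3.9051;  C_4 = 5.1648 → slack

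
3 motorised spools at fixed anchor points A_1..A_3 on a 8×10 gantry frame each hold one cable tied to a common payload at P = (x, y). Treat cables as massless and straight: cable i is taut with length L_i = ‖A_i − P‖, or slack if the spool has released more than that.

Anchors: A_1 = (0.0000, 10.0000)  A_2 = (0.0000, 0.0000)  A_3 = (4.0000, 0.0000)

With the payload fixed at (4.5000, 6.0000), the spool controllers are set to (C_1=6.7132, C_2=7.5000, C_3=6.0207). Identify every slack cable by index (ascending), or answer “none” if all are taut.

cable 1: √((-4.5000)²+(4.0000)²)=6.0208, C_1=6.7132: slack
cable 2: √((-4.5000)²+(-6.0000)²)=7.5000, C_2=7.5000: taut
cable 3: √((-0.5000)²+(-6.0000)²)=6.0208, C_3=6.0207: taut

1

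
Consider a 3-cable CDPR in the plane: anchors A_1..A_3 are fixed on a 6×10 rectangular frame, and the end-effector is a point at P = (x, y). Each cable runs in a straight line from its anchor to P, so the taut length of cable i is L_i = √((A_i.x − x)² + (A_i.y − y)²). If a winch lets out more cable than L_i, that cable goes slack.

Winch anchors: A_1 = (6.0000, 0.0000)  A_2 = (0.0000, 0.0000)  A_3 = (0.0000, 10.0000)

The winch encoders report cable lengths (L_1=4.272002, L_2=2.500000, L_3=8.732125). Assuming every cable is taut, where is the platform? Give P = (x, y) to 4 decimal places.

each cable: (A_i−P)·(A_i−P) = L_i²; let q_i = ‖A_i‖²−L_i²
q_1 = 36.0000+0.0000−18.2500 = 17.7500
row 1: 12.0000x + 0.0000y = 24.0000  (q_2=-6.2500)
row 2: 12.0000x − 20.0000y = -6.0000  (q_3=23.7500)
Cramer on rows 1–2 → x = 2.0000, y = 1.5000

(2.0000, 1.5000)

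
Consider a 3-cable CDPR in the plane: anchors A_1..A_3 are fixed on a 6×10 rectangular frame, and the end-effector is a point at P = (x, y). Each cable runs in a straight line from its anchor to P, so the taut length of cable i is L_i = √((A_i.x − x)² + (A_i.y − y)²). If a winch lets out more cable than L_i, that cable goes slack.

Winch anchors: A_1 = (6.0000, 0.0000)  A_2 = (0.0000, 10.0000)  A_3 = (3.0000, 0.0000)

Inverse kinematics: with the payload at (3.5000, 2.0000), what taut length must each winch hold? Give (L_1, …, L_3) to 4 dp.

L_1 = √((6.0000−3.5000)² + (0.0000−2.0000)²) = 3.2016
L_2 = √((0.0000−3.5000)² + (10.0000−2.0000)²) = 8.7321
L_3 = √((3.0000−3.5000)² + (0.0000−2.0000)²) = 2.0616

(3.2016, 8.7321, 2.0616)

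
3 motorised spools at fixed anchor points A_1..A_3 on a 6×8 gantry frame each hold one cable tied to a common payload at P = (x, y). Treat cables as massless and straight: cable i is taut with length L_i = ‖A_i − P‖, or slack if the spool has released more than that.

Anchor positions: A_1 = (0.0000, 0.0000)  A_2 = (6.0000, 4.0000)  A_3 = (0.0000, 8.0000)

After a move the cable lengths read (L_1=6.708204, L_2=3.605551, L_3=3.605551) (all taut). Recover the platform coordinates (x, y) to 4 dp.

(3.0000, 6.0000)

each cable: (A_i−P)·(A_i−P) = L_i²; let q_i = ‖A_i‖²−L_i²
q_1 = 0.0000+0.0000−45.0000 = -45.0000
row 1: -12.0000x − 8.0000y = -84.0000  (q_2=39.0000)
row 2: 0.0000x − 16.0000y = -96.0000  (q_3=51.0000)
Cramer on rows 1–2 → x = 3.0000, y = 6.0000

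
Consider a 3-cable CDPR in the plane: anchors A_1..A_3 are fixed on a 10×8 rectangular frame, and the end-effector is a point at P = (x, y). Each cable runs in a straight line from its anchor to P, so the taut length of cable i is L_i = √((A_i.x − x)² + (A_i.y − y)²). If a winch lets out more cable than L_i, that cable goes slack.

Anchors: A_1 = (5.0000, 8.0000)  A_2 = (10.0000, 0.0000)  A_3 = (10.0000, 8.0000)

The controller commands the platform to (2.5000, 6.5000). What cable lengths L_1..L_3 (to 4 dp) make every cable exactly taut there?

L_1: Δ = A_1−P = (2.5000, 1.5000) → ‖Δ‖ = √8.5000 = 2.9155
L_2: Δ = A_2−P = (7.5000, -6.5000) → ‖Δ‖ = √98.5000 = 9.9247
L_3: Δ = A_3−P = (7.5000, 1.5000) → ‖Δ‖ = √58.5000 = 7.6485

(2.9155, 9.9247, 7.6485)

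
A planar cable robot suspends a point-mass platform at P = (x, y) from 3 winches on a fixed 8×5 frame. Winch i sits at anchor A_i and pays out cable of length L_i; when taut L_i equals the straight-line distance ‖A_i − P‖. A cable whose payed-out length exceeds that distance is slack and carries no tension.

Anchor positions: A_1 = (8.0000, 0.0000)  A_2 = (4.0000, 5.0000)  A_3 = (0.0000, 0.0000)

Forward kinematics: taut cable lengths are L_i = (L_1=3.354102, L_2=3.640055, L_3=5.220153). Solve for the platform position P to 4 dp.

(5.0000, 1.5000)

each cable: (A_i−P)·(A_i−P) = L_i²; let k_i = ‖A_i‖²−L_i²
k_1 = 64.0000+0.0000−11.2500 = 52.7500
row 1: 8.0000x − 10.0000y = 25.0000  (k_2=27.7500)
row 2: 16.0000x + 0.0000y = 80.0000  (k_3=-27.2500)
Cramer on rows 1–2 → x = 5.0000, y = 1.5000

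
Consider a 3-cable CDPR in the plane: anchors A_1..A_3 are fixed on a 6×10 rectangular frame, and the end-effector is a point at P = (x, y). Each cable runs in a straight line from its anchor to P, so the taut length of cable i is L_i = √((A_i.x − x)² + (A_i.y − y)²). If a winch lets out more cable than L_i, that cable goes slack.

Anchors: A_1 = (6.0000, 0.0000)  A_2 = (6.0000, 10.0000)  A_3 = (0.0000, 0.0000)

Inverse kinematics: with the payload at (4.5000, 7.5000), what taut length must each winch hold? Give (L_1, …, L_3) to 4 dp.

(7.6485, 2.9155, 8.7464)

L_1: Δ = A_1−P = (1.5000, -7.5000) → ‖Δ‖ = √58.5000 = 7.6485
L_2: Δ = A_2−P = (1.5000, 2.5000) → ‖Δ‖ = √8.5000 = 2.9155
L_3: Δ = A_3−P = (-4.5000, -7.5000) → ‖Δ‖ = √76.5000 = 8.7464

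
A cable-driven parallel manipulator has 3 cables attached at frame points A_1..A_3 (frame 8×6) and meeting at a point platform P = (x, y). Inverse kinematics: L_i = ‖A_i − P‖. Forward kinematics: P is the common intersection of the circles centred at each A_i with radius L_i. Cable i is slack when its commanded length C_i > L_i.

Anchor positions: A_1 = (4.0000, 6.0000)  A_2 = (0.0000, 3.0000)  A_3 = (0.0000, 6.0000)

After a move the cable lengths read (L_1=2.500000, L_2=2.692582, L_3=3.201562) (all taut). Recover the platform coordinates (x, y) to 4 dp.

(2.5000, 4.0000)

expand ‖A_i−P‖²=L_i² and subtract eq 1 (q_i ≔ ‖A_i‖²−L_i²)
q_1 = 16.0000+36.0000−6.2500 = 45.7500
eq1−eq2 → [8.0000  6.0000]·P = 44.0000
eq1−eq3 → [8.0000  0.0000]·P = 20.0000
2×2 solve → P = (2.5000, 4.0000)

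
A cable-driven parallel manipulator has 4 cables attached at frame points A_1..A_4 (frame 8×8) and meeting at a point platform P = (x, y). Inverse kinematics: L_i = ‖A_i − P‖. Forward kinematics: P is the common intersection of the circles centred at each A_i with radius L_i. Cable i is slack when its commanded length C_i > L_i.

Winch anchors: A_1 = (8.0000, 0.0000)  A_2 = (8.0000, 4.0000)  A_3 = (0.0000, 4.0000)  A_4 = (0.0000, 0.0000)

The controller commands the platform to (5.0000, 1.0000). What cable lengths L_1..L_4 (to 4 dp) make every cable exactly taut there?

L_1 = √((8.0000−5.0000)² + (0.0000−1.0000)²) = 3.1623
L_2 = √((8.0000−5.0000)² + (4.0000−1.0000)²) = 4.2426
L_3 = √((0.0000−5.0000)² + (4.0000−1.0000)²) = 5.8310
L_4 = √((0.0000−5.0000)² + (0.0000−1.0000)²) = 5.0990

(3.1623, 4.2426, 5.8310, 5.0990)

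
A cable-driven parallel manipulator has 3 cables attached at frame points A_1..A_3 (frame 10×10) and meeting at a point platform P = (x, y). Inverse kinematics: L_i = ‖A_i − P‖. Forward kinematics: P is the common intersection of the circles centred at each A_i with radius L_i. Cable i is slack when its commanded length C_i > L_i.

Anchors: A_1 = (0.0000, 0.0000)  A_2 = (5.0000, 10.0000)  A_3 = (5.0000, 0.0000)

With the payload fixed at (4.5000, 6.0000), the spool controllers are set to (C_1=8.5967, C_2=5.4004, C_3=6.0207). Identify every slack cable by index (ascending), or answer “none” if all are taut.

1, 2

i=1: geometric 7.5000 vs commanded 8.5967 ⇒ slack
i=2: geometric 4.0311 vs commanded 5.4004 ⇒ slack
i=3: geometric 6.0208 vs commanded 6.0207 ⇒ taut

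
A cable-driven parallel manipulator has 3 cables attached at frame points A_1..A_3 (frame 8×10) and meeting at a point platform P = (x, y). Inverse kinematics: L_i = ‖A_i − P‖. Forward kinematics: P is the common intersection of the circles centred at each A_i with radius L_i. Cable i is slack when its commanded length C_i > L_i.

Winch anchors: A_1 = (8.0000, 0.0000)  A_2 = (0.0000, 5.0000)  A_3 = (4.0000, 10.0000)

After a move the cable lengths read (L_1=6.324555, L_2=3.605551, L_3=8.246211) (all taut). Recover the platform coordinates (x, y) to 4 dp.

expand ‖A_i−P‖²=L_i² and subtract eq 1 (k_i ≔ ‖A_i‖²−L_i²)
k_1 = 64.0000+0.0000−40.0000 = 24.0000
eq1−eq2 → [16.0000  -10.0000]·P = 12.0000
eq1−eq3 → [8.0000  -20.0000]·P = -24.0000
2×2 solve → P = (2.0000, 2.0000)

(2.0000, 2.0000)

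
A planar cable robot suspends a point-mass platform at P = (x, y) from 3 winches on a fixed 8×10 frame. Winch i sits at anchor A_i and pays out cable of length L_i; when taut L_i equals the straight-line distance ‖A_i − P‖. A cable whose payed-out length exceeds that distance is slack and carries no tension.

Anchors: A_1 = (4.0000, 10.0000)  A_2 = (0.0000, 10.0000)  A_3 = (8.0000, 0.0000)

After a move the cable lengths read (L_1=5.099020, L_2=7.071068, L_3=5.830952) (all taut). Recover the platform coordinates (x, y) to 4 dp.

(5.0000, 5.0000)

expand ‖A_i−P‖²=L_i² and subtract eq 1 (k_i ≔ ‖A_i‖²−L_i²)
k_1 = 16.0000+100.0000−26.0000 = 90.0000
eq1−eq2 → [8.0000  0.0000]·P = 40.0000
eq1−eq3 → [-8.0000  20.0000]·P = 60.0000
2×2 solve → P = (5.0000, 5.0000)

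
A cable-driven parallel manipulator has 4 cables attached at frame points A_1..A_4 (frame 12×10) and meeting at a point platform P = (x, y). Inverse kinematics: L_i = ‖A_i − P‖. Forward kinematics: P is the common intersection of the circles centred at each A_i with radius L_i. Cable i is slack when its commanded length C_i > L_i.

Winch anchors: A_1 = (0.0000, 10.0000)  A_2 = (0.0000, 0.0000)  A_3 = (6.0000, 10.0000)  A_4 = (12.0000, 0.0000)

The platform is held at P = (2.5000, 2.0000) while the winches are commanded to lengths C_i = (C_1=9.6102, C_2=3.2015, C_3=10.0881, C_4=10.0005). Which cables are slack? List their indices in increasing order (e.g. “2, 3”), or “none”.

cable 1: √((-2.5000)²+(8.0000)²)=8.3815, C_1=9.6102: slack
cable 2: √((-2.5000)²+(-2.0000)²)=3.2016, C_2=3.2015: taut
cable 3: √((3.5000)²+(8.0000)²)=8.7321, C_3=10.0881: slack
cable 4: √((9.5000)²+(-2.0000)²)=9.7082, C_4=10.0005: slack

1, 3, 4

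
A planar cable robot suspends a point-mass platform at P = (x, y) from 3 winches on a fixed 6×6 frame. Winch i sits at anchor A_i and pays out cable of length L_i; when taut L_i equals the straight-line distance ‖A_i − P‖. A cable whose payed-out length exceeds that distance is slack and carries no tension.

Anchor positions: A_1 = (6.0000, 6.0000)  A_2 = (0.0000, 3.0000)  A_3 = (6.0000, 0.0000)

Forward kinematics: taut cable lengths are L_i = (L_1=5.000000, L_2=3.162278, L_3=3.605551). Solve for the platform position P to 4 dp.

(3.0000, 2.0000)

expand ‖A_i−P‖²=L_i² and subtract eq 1 (c_i ≔ ‖A_i‖²−L_i²)
c_1 = 36.0000+36.0000−25.0000 = 47.0000
eq1−eq2 → [12.0000  6.0000]·P = 48.0000
eq1−eq3 → [0.0000  12.0000]·P = 24.0000
2×2 solve → P = (3.0000, 2.0000)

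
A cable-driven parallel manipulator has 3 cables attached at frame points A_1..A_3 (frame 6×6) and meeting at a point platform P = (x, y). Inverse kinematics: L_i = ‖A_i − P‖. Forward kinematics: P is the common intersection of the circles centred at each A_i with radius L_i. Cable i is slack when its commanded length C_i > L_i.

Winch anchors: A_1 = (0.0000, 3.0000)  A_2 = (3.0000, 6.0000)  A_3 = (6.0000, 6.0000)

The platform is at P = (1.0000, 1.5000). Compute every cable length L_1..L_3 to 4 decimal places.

(1.8028, 4.9244, 6.7268)

cable 1: Δx=-1.0000, Δy=1.5000; L_1 = √(Δx²+Δy²) = 1.8028
cable 2: Δx=2.0000, Δy=4.5000; L_2 = √(Δx²+Δy²) = 4.9244
cable 3: Δx=5.0000, Δy=4.5000; L_3 = √(Δx²+Δy²) = 6.7268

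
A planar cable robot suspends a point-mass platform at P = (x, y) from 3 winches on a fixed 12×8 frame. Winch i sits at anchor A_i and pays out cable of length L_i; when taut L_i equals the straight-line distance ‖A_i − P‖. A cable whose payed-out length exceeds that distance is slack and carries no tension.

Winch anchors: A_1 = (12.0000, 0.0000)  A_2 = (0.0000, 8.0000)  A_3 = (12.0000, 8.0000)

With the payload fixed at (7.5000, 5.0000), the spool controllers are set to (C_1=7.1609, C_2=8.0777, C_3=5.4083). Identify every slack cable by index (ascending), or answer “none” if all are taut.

1

cable 1: √((4.5000)²+(-5.0000)²)=6.7268, C_1=7.1609: slack
cable 2: √((-7.5000)²+(3.0000)²)=8.0777, C_2=8.0777: taut
cable 3: √((4.5000)²+(3.0000)²)=5.4083, C_3=5.4083: taut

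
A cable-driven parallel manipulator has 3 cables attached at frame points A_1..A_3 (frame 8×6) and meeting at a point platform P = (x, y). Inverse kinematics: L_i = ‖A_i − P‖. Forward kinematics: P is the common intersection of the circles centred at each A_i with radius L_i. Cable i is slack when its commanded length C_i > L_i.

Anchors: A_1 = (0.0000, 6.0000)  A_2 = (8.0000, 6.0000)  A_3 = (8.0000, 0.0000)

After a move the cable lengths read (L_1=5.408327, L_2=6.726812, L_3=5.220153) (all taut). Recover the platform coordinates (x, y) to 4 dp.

each cable: (A_i−P)·(A_i−P) = L_i²; let c_i = ‖A_i‖²−L_i²
c_1 = 0.0000+36.0000−29.2500 = 6.7500
row 1: -16.0000x + 0.0000y = -48.0000  (c_2=54.7500)
row 2: -16.0000x + 12.0000y = -30.0000  (c_3=36.7500)
Cramer on rows 1–2 → x = 3.0000, y = 1.5000

(3.0000, 1.5000)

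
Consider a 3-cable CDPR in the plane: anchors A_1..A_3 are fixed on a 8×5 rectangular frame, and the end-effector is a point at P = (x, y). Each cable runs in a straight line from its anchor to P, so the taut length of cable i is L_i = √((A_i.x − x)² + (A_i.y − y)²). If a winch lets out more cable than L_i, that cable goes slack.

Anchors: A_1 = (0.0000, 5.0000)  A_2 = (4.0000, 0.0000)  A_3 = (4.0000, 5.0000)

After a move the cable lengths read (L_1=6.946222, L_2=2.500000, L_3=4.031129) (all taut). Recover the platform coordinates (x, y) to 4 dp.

(6.0000, 1.5000)

expand ‖A_i−P‖²=L_i² and subtract eq 1 (k_i ≔ ‖A_i‖²−L_i²)
k_1 = 0.0000+25.0000−48.2500 = -23.2500
eq1−eq2 → [-8.0000  10.0000]·P = -33.0000
eq1−eq3 → [-8.0000  0.0000]·P = -48.0000
2×2 solve → P = (6.0000, 1.5000)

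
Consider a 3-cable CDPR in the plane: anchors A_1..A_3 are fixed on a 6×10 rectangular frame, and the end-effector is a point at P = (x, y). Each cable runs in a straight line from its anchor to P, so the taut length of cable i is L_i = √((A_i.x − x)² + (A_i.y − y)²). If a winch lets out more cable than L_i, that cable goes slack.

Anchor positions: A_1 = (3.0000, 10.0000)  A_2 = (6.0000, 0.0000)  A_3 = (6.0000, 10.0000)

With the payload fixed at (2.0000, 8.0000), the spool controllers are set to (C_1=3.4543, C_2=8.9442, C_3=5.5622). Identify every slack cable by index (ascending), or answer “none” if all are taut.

1, 3

cable 1: √((1.0000)²+(2.0000)²)=2.2361, C_1=3.4543: slack
cable 2: √((4.0000)²+(-8.0000)²)=8.9443, C_2=8.9442: taut
cable 3: √((4.0000)²+(2.0000)²)=4.4721, C_3=5.5622: slack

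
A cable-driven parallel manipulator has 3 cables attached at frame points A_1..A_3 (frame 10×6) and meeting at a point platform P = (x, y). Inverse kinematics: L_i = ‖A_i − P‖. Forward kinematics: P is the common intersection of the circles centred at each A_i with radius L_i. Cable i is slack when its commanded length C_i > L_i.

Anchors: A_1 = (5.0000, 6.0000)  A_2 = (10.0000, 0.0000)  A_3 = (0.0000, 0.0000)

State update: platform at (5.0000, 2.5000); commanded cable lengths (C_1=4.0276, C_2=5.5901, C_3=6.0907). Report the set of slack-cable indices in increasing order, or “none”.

cable 1: L_1 = ‖A_1−P‖ = 3.5000;  C_1 = 4.0276 → slack
cable 2: L_2 = ‖A_2−P‖ = 5.5902;  C_2 = 5.5901 → taut
cable 3: L_3 = ‖A_3−P‖ = 5.5902;  C_3 = 6.0907 → slack

1, 3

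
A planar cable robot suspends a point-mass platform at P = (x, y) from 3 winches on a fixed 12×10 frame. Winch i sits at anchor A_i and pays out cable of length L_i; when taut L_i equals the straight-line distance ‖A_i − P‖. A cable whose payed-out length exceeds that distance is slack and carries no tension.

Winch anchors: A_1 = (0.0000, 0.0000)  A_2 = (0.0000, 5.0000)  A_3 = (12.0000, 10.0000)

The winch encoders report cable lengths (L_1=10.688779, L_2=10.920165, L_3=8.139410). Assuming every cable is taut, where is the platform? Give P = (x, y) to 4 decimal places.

(10.5000, 2.0000)

expand ‖A_i−P‖²=L_i² and subtract eq 1 (k_i ≔ ‖A_i‖²−L_i²)
k_1 = 0.0000+0.0000−114.2500 = -114.2500
eq1−eq2 → [0.0000  -10.0000]·P = -20.0000
eq1−eq3 → [-24.0000  -20.0000]·P = -292.0000
2×2 solve → P = (10.5000, 2.0000)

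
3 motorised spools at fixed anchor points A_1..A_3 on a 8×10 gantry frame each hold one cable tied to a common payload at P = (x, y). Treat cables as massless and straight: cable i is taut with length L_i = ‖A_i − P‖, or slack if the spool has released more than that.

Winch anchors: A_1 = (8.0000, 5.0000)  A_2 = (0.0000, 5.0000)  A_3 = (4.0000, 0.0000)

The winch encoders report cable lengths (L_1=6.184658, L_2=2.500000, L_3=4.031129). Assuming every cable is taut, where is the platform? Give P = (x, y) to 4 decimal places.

(2.0000, 3.5000)

each cable: (A_i−P)·(A_i−P) = L_i²; let q_i = ‖A_i‖²−L_i²
q_1 = 64.0000+25.0000−38.2500 = 50.7500
row 1: 16.0000x + 0.0000y = 32.0000  (q_2=18.7500)
row 2: 8.0000x + 10.0000y = 51.0000  (q_3=-0.2500)
Cramer on rows 1–2 → x = 2.0000, y = 3.5000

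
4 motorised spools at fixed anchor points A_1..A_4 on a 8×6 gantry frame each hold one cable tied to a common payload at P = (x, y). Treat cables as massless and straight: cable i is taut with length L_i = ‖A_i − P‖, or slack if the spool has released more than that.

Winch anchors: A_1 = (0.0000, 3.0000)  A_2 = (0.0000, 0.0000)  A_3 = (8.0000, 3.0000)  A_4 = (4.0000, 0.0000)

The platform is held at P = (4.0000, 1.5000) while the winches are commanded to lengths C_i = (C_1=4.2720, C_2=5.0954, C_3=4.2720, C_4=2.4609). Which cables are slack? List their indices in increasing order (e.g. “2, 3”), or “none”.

2, 4

cable 1: √((-4.0000)²+(1.5000)²)=4.2720, C_1=4.2720: taut
cable 2: √((-4.0000)²+(-1.5000)²)=4.2720, C_2=5.0954: slack
cable 3: √((4.0000)²+(1.5000)²)=4.2720, C_3=4.2720: taut
cable 4: √((0.0000)²+(-1.5000)²)=1.5000, C_4=2.4609: slack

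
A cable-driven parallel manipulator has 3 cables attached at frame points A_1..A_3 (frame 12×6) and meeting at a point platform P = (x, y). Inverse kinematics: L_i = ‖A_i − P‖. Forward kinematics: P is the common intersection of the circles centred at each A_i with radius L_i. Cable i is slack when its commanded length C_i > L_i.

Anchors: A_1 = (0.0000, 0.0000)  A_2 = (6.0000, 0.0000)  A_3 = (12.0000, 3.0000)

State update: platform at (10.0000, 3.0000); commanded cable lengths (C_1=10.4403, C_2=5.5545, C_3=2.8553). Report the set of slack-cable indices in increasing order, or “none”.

2, 3

i=1: geometric 10.4403 vs commanded 10.4403 ⇒ taut
i=2: geometric 5.0000 vs commanded 5.5545 ⇒ slack
i=3: geometric 2.0000 vs commanded 2.8553 ⇒ slack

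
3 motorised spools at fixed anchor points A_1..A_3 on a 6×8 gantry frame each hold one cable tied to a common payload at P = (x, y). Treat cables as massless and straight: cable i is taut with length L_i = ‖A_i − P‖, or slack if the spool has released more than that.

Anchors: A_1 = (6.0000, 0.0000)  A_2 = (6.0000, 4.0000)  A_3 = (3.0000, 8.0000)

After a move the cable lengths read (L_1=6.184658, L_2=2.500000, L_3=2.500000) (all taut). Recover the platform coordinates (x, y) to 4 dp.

expand ‖A_i−P‖²=L_i² and subtract eq 1 (k_i ≔ ‖A_i‖²−L_i²)
k_1 = 36.0000+0.0000−38.2500 = -2.2500
eq1−eq2 → [0.0000  -8.0000]·P = -48.0000
eq1−eq3 → [6.0000  -16.0000]·P = -69.0000
2×2 solve → P = (4.5000, 6.0000)

(4.5000, 6.0000)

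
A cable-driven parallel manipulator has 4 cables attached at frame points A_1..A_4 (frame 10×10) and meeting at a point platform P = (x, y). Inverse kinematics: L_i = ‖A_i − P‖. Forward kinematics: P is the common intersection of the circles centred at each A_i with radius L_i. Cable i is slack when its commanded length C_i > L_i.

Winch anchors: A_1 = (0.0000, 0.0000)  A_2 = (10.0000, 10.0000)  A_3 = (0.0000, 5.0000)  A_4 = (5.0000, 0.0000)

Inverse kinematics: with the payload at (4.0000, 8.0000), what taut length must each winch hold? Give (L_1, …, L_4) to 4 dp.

cable 1: Δx=-4.0000, Δy=-8.0000; L_1 = √(Δx²+Δy²) = 8.9443
cable 2: Δx=6.0000, Δy=2.0000; L_2 = √(Δx²+Δy²) = 6.3246
cable 3: Δx=-4.0000, Δy=-3.0000; L_3 = √(Δx²+Δy²) = 5.0000
cable 4: Δx=1.0000, Δy=-8.0000; L_4 = √(Δx²+Δy²) = 8.0623

(8.9443, 6.3246, 5.0000, 8.0623)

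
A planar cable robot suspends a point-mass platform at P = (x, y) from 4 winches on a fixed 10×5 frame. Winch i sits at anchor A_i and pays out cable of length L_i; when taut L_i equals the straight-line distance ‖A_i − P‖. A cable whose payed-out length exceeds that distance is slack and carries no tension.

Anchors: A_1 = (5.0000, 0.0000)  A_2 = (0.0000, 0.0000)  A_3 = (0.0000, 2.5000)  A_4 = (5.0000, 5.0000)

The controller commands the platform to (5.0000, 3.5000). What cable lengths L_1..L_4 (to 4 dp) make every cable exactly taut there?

L_1 = √((5.0000−5.0000)² + (0.0000−3.5000)²) = 3.5000
L_2 = √((0.0000−5.0000)² + (0.0000−3.5000)²) = 6.1033
L_3 = √((0.0000−5.0000)² + (2.5000−3.5000)²) = 5.0990
L_4 = √((5.0000−5.0000)² + (5.0000−3.5000)²) = 1.5000

(3.5000, 6.1033, 5.0990, 1.5000)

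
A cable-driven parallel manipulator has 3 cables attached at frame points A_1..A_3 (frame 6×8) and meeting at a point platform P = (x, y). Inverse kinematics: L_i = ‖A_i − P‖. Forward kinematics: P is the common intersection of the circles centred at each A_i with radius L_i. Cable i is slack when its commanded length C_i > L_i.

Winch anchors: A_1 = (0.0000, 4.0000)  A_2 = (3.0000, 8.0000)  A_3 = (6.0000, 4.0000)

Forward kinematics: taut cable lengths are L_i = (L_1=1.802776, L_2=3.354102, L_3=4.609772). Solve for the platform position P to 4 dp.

(1.5000, 5.0000)

circle eqns → linear via eq_j − eq_1; set q_j = A_j·A_j − L_j²
q_1 = 0.0000+16.0000−3.2500 = 12.7500
-6.0000·x − 8.0000·y = q_1−q_2 = -49.0000
-12.0000·x + 0.0000·y = q_1−q_3 = -18.0000
solve first two rows → x=1.5000, y=5.0000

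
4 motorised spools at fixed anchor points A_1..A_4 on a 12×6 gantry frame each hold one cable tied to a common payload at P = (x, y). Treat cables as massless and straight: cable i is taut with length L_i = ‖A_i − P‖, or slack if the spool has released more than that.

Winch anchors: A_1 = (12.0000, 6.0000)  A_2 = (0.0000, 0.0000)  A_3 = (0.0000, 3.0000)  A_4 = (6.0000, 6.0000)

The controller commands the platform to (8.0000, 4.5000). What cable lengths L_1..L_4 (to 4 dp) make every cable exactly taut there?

L_1 = √((12.0000−8.0000)² + (6.0000−4.5000)²) = 4.2720
L_2 = √((0.0000−8.0000)² + (0.0000−4.5000)²) = 9.1788
L_3 = √((0.0000−8.0000)² + (3.0000−4.5000)²) = 8.1394
L_4 = √((6.0000−8.0000)² + (6.0000−4.5000)²) = 2.5000

(4.2720, 9.1788, 8.1394, 2.5000)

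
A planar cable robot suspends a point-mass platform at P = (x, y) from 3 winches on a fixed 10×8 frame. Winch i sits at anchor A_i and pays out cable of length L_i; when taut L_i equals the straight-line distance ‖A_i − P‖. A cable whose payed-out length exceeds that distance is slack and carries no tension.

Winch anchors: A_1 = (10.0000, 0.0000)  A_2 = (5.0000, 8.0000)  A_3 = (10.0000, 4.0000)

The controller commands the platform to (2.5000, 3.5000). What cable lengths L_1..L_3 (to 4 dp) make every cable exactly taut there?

(8.2765, 5.1478, 7.5166)

L_1 = √((10.0000−2.5000)² + (0.0000−3.5000)²) = 8.2765
L_2 = √((5.0000−2.5000)² + (8.0000−3.5000)²) = 5.1478
L_3 = √((10.0000−2.5000)² + (4.0000−3.5000)²) = 7.5166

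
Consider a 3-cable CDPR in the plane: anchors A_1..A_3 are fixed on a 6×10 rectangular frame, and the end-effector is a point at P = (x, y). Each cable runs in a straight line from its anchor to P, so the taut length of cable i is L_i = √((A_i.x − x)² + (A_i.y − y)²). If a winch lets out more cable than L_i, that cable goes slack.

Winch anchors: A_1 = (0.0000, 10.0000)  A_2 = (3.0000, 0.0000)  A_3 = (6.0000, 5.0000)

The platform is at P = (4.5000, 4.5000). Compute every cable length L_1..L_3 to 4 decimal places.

(7.1063, 4.7434, 1.5811)

L_1 = √((0.0000−4.5000)² + (10.0000−4.5000)²) = 7.1063
L_2 = √((3.0000−4.5000)² + (0.0000−4.5000)²) = 4.7434
L_3 = √((6.0000−4.5000)² + (5.0000−4.5000)²) = 1.5811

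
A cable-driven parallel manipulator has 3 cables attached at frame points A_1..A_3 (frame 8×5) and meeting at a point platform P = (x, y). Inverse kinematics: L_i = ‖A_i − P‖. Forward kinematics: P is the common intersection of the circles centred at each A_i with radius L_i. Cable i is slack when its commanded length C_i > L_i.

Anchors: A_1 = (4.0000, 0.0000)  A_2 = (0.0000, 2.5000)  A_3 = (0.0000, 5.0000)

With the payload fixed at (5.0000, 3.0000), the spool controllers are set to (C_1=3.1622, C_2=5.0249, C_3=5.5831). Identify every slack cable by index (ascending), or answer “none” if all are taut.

cable 1: √((-1.0000)²+(-3.0000)²)=3.1623, C_1=3.1622: taut
cable 2: √((-5.0000)²+(-0.5000)²)=5.0249, C_2=5.0249: taut
cable 3: √((-5.0000)²+(2.0000)²)=5.3852, C_3=5.5831: slack

3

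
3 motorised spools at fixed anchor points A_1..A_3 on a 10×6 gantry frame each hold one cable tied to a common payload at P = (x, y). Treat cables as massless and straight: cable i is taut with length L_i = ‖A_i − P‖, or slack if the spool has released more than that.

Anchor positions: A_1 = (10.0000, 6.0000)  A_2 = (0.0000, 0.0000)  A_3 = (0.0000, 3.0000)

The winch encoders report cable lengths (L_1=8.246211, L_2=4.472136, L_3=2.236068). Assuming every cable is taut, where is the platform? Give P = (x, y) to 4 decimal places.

circle eqns → linear via eq_j − eq_1; set c_j = A_j·A_j − L_j²
c_1 = 100.0000+36.0000−68.0000 = 68.0000
20.0000·x + 12.0000·y = c_1−c_2 = 88.0000
20.0000·x + 6.0000·y = c_1−c_3 = 64.0000
solve first two rows → x=2.0000, y=4.0000

(2.0000, 4.0000)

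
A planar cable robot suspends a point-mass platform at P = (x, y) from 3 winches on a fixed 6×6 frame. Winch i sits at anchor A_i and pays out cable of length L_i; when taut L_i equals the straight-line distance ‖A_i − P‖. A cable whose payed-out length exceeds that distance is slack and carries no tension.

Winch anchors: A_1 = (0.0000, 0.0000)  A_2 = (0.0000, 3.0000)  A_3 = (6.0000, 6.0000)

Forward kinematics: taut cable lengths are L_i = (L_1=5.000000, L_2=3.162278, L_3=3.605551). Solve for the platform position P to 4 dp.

(3.0000, 4.0000)

circle eqns → linear via eq_j − eq_1; set k_j = A_j·A_j − L_j²
k_1 = 0.0000+0.0000−25.0000 = -25.0000
0.0000·x − 6.0000·y = k_1−k_2 = -24.0000
-12.0000·x − 12.0000·y = k_1−k_3 = -84.0000
solve first two rows → x=3.0000, y=4.0000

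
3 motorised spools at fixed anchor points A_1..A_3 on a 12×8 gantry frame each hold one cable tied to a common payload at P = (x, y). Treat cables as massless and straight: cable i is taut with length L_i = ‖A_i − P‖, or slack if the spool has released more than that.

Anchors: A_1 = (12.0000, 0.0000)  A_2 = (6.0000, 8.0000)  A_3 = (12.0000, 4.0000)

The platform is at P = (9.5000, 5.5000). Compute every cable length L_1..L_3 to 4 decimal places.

(6.0415, 4.3012, 2.9155)

cable 1: Δx=2.5000, Δy=-5.5000; L_1 = √(Δx²+Δy²) = 6.0415
cable 2: Δx=-3.5000, Δy=2.5000; L_2 = √(Δx²+Δy²) = 4.3012
cable 3: Δx=2.5000, Δy=-1.5000; L_3 = √(Δx²+Δy²) = 2.9155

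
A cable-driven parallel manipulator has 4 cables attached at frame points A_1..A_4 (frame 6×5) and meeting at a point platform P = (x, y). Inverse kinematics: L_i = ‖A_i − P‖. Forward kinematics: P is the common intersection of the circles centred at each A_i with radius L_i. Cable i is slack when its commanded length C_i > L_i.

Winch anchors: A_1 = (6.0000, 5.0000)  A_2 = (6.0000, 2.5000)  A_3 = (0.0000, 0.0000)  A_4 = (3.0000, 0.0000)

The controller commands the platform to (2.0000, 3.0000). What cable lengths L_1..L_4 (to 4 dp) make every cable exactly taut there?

(4.4721, 4.0311, 3.6056, 3.1623)

L_1: Δ = A_1−P = (4.0000, 2.0000) → ‖Δ‖ = √20.0000 = 4.4721
L_2: Δ = A_2−P = (4.0000, -0.5000) → ‖Δ‖ = √16.2500 = 4.0311
L_3: Δ = A_3−P = (-2.0000, -3.0000) → ‖Δ‖ = √13.0000 = 3.6056
L_4: Δ = A_4−P = (1.0000, -3.0000) → ‖Δ‖ = √10.0000 = 3.1623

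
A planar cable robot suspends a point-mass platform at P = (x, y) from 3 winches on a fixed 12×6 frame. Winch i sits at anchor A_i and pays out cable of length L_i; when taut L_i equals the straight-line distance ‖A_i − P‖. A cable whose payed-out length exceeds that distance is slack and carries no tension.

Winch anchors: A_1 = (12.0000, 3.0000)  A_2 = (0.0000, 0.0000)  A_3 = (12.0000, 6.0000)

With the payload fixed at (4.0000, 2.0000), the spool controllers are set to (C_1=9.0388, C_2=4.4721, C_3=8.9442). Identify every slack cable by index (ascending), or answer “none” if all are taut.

1

cable 1: √((8.0000)²+(1.0000)²)=8.0623, C_1=9.0388: slack
cable 2: √((-4.0000)²+(-2.0000)²)=4.4721, C_2=4.4721: taut
cable 3: √((8.0000)²+(4.0000)²)=8.9443, C_3=8.9442: taut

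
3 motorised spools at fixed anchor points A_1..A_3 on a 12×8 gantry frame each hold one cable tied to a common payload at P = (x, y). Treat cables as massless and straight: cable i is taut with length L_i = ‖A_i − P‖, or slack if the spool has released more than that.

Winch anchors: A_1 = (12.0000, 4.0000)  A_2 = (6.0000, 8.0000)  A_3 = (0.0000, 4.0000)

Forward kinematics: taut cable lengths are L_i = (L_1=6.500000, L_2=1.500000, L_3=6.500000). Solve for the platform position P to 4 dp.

(6.0000, 6.5000)

each cable: (A_i−P)·(A_i−P) = L_i²; let k_i = ‖A_i‖²−L_i²
k_1 = 144.0000+16.0000−42.2500 = 117.7500
row 1: 12.0000x − 8.0000y = 20.0000  (k_2=97.7500)
row 2: 24.0000x + 0.0000y = 144.0000  (k_3=-26.2500)
Cramer on rows 1–2 → x = 6.0000, y = 6.5000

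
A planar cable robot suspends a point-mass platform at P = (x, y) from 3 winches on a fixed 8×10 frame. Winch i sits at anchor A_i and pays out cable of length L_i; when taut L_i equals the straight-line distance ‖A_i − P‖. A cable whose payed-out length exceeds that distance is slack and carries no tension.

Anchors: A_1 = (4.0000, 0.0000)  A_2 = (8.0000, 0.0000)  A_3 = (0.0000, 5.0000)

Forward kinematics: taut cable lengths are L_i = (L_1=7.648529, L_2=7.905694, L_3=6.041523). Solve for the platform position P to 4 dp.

(5.5000, 7.5000)

each cable: (A_i−P)·(A_i−P) = L_i²; let k_i = ‖A_i‖²−L_i²
k_1 = 16.0000+0.0000−58.5000 = -42.5000
row 1: -8.0000x + 0.0000y = -44.0000  (k_2=1.5000)
row 2: 8.0000x − 10.0000y = -31.0000  (k_3=-11.5000)
Cramer on rows 1–2 → x = 5.5000, y = 7.5000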